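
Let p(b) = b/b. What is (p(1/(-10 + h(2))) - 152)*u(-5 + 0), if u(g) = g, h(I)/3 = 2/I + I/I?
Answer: 755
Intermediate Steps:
h(I) = 3 + 6/I (h(I) = 3*(2/I + I/I) = 3*(2/I + 1) = 3*(1 + 2/I) = 3 + 6/I)
p(b) = 1
(p(1/(-10 + h(2))) - 152)*u(-5 + 0) = (1 - 152)*(-5 + 0) = -151*(-5) = 755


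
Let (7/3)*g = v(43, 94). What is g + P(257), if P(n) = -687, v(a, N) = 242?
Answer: -4083/7 ≈ -583.29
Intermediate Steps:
g = 726/7 (g = (3/7)*242 = 726/7 ≈ 103.71)
g + P(257) = 726/7 - 687 = -4083/7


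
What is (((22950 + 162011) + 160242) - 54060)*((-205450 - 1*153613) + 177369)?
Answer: -52898936242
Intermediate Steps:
(((22950 + 162011) + 160242) - 54060)*((-205450 - 1*153613) + 177369) = ((184961 + 160242) - 54060)*((-205450 - 153613) + 177369) = (345203 - 54060)*(-359063 + 177369) = 291143*(-181694) = -52898936242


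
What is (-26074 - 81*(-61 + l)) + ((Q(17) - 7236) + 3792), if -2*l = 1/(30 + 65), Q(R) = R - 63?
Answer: -4678289/190 ≈ -24623.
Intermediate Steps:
Q(R) = -63 + R
l = -1/190 (l = -1/(2*(30 + 65)) = -½/95 = -½*1/95 = -1/190 ≈ -0.0052632)
(-26074 - 81*(-61 + l)) + ((Q(17) - 7236) + 3792) = (-26074 - 81*(-61 - 1/190)) + (((-63 + 17) - 7236) + 3792) = (-26074 - 81*(-11591/190)) + ((-46 - 7236) + 3792) = (-26074 + 938871/190) + (-7282 + 3792) = -4015189/190 - 3490 = -4678289/190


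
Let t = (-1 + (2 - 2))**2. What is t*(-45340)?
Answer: -45340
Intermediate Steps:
t = 1 (t = (-1 + 0)**2 = (-1)**2 = 1)
t*(-45340) = 1*(-45340) = -45340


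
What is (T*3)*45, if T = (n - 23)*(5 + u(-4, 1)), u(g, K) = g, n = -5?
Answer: -3780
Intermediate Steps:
T = -28 (T = (-5 - 23)*(5 - 4) = -28*1 = -28)
(T*3)*45 = -28*3*45 = -84*45 = -3780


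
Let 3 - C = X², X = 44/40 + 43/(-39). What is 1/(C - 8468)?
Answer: -152100/1287526501 ≈ -0.00011813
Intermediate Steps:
X = -1/390 (X = 44*(1/40) + 43*(-1/39) = 11/10 - 43/39 = -1/390 ≈ -0.0025641)
C = 456299/152100 (C = 3 - (-1/390)² = 3 - 1*1/152100 = 3 - 1/152100 = 456299/152100 ≈ 3.0000)
1/(C - 8468) = 1/(456299/152100 - 8468) = 1/(-1287526501/152100) = -152100/1287526501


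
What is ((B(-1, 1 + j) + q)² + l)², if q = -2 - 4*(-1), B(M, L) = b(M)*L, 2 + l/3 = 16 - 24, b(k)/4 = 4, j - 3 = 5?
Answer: 453093796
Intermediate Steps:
j = 8 (j = 3 + 5 = 8)
b(k) = 16 (b(k) = 4*4 = 16)
l = -30 (l = -6 + 3*(16 - 24) = -6 + 3*(-8) = -6 - 24 = -30)
B(M, L) = 16*L
q = 2 (q = -2 + 4 = 2)
((B(-1, 1 + j) + q)² + l)² = ((16*(1 + 8) + 2)² - 30)² = ((16*9 + 2)² - 30)² = ((144 + 2)² - 30)² = (146² - 30)² = (21316 - 30)² = 21286² = 453093796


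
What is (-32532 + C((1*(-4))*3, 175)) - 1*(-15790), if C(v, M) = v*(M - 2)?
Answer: -18818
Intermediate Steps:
C(v, M) = v*(-2 + M)
(-32532 + C((1*(-4))*3, 175)) - 1*(-15790) = (-32532 + ((1*(-4))*3)*(-2 + 175)) - 1*(-15790) = (-32532 - 4*3*173) + 15790 = (-32532 - 12*173) + 15790 = (-32532 - 2076) + 15790 = -34608 + 15790 = -18818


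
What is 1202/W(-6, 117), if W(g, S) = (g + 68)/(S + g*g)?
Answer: 91953/31 ≈ 2966.2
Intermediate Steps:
W(g, S) = (68 + g)/(S + g**2)
1202/W(-6, 117) = 1202/(((68 - 6)/(117 + (-6)**2))) = 1202/((62/(117 + 36))) = 1202/((62/153)) = 1202/(((1/153)*62)) = 1202/(62/153) = 1202*(153/62) = 91953/31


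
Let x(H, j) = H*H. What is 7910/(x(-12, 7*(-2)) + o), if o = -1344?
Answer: -791/120 ≈ -6.5917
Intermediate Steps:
x(H, j) = H²
7910/(x(-12, 7*(-2)) + o) = 7910/((-12)² - 1344) = 7910/(144 - 1344) = 7910/(-1200) = 7910*(-1/1200) = -791/120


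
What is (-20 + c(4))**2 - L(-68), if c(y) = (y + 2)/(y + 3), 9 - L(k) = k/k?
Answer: 17564/49 ≈ 358.45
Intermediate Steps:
L(k) = 8 (L(k) = 9 - k/k = 9 - 1*1 = 9 - 1 = 8)
c(y) = (2 + y)/(3 + y)
(-20 + c(4))**2 - L(-68) = (-20 + (2 + 4)/(3 + 4))**2 - 1*8 = (-20 + 6/7)**2 - 8 = (-134/7)**2 - 8 = 17956/49 - 8 = 17564/49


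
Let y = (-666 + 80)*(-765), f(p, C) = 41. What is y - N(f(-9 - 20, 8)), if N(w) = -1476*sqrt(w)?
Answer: 448290 + 1476*sqrt(41) ≈ 4.5774e+5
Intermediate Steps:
y = 448290 (y = -586*(-765) = 448290)
y - N(f(-9 - 20, 8)) = 448290 - (-1476)*sqrt(41) = 448290 + 1476*sqrt(41)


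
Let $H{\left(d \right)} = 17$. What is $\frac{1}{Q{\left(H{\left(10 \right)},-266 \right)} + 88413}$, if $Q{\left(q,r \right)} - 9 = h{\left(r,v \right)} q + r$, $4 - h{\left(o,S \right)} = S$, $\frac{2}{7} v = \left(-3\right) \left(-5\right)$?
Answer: $\frac{2}{174663} \approx 1.1451 \cdot 10^{-5}$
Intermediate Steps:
$v = \frac{105}{2}$ ($v = \frac{7 \left(\left(-3\right) \left(-5\right)\right)}{2} = \frac{7}{2} \cdot 15 = \frac{105}{2} \approx 52.5$)
$h{\left(o,S \right)} = 4 - S$
$Q{\left(q,r \right)} = 9 + r - \frac{97 q}{2}$ ($Q{\left(q,r \right)} = 9 + \left(\left(4 - \frac{105}{2}\right) q + r\right) = 9 - \left(- r + \frac{97 q}{2}\right) = 9 + r - \frac{97 q}{2}$)
$\frac{1}{Q{\left(H{\left(10 \right)},-266 \right)} + 88413} = \frac{1}{\left(9 - 266 - \frac{1649}{2}\right) + 88413} = \frac{1}{- \frac{2163}{2} + 88413} = \frac{1}{\frac{174663}{2}} = \frac{2}{174663}$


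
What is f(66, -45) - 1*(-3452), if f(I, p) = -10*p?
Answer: 3902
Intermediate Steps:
f(66, -45) - 1*(-3452) = -10*(-45) - 1*(-3452) = 450 + 3452 = 3902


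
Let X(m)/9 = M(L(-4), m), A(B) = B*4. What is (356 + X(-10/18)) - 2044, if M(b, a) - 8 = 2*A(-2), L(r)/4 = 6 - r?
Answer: -1760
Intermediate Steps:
L(r) = 24 - 4*r (L(r) = 4*(6 - r) = 24 - 4*r)
A(B) = 4*B
M(b, a) = -8 (M(b, a) = 8 + 2*(4*(-2)) = 8 + 2*(-8) = 8 - 16 = -8)
X(m) = -72 (X(m) = 9*(-8) = -72)
(356 + X(-10/18)) - 2044 = (356 - 72) - 2044 = 284 - 2044 = -1760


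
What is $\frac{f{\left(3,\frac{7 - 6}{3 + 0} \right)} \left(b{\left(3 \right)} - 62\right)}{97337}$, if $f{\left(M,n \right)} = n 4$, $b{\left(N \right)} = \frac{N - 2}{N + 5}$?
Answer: $- \frac{165}{194674} \approx -0.00084757$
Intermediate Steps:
$b{\left(N \right)} = \frac{-2 + N}{5 + N}$
$f{\left(M,n \right)} = 4 n$
$\frac{f{\left(3,\frac{7 - 6}{3 + 0} \right)} \left(b{\left(3 \right)} - 62\right)}{97337} = \frac{4 \frac{7 - 6}{3 + 0} \left(\frac{-2 + 3}{5 + 3} - 62\right)}{97337} = 4 \cdot 1 \cdot \frac{1}{3} \left(\frac{1}{8} \cdot 1 - 62\right) \frac{1}{97337} = 4 \cdot \frac{1}{3} \left(\frac{1}{8} - 62\right) \frac{1}{97337} = \frac{4}{3} \left(- \frac{495}{8}\right) \frac{1}{97337} = \left(- \frac{165}{2}\right) \frac{1}{97337} = - \frac{165}{194674}$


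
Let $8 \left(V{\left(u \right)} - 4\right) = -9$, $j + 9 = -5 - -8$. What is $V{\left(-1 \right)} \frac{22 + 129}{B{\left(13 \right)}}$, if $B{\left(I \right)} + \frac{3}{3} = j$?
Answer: $- \frac{3473}{56} \approx -62.018$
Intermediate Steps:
$j = -6$ ($j = -9 - -3 = -9 + \left(-5 + 8\right) = -9 + 3 = -6$)
$V{\left(u \right)} = \frac{23}{8}$ ($V{\left(u \right)} = 4 + \frac{1}{8} \left(-9\right) = 4 - \frac{9}{8} = \frac{23}{8}$)
$B{\left(I \right)} = -7$ ($B{\left(I \right)} = -1 - 6 = -7$)
$V{\left(-1 \right)} \frac{22 + 129}{B{\left(13 \right)}} = \frac{23 \frac{22 + 129}{-7}}{8} = \frac{23 \cdot 151 \left(- \frac{1}{7}\right)}{8} = \frac{23}{8} \left(- \frac{151}{7}\right) = - \frac{3473}{56}$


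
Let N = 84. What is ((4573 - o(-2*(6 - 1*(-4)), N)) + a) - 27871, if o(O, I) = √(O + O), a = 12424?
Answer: -10874 - 2*I*√10 ≈ -10874.0 - 6.3246*I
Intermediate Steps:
o(O, I) = √2*√O (o(O, I) = √(2*O) = √2*√O)
((4573 - o(-2*(6 - 1*(-4)), N)) + a) - 27871 = ((4573 - √2*√(-2*(6 - 1*(-4)))) + 12424) - 27871 = ((4573 - √2*√(-2*(6 + 4))) + 12424) - 27871 = ((4573 - √2*√(-2*10)) + 12424) - 27871 = ((4573 - √2*√(-20)) + 12424) - 27871 = ((4573 - √2*2*I*√5) + 12424) - 27871 = ((4573 - 2*I*√10) + 12424) - 27871 = (16997 - 2*I*√10) - 27871 = -10874 - 2*I*√10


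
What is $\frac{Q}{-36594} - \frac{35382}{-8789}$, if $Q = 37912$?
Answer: $\frac{480780170}{160812333} \approx 2.9897$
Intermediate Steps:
$\frac{Q}{-36594} - \frac{35382}{-8789} = \frac{37912}{-36594} - \frac{35382}{-8789} = 37912 \left(- \frac{1}{36594}\right) - - \frac{35382}{8789} = - \frac{18956}{18297} + \frac{35382}{8789} = \frac{480780170}{160812333}$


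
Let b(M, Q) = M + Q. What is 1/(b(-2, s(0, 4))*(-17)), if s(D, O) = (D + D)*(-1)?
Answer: 1/34 ≈ 0.029412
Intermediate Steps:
s(D, O) = -2*D (s(D, O) = (2*D)*(-1) = -2*D)
1/(b(-2, s(0, 4))*(-17)) = 1/((-2 - 2*0)*(-17)) = 1/((-2 + 0)*(-17)) = 1/(-2*(-17)) = 1/34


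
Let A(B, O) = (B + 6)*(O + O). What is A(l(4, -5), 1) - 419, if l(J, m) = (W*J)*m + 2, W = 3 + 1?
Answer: -563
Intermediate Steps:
W = 4
l(J, m) = 2 + 4*J*m (l(J, m) = (4*J)*m + 2 = 4*J*m + 2 = 2 + 4*J*m)
A(B, O) = 2*O*(6 + B) (A(B, O) = (6 + B)*(2*O) = 2*O*(6 + B))
A(l(4, -5), 1) - 419 = 2*1*(6 + (2 + 4*4*(-5))) - 419 = 2*1*(6 + (2 - 80)) - 419 = 2*1*(6 - 78) - 419 = 2*1*(-72) - 419 = -144 - 419 = -563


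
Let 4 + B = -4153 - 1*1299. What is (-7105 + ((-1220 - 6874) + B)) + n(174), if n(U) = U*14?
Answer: -18219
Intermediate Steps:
n(U) = 14*U
B = -5456 (B = -4 + (-4153 - 1*1299) = -4 + (-4153 - 1299) = -4 - 5452 = -5456)
(-7105 + ((-1220 - 6874) + B)) + n(174) = (-7105 + ((-1220 - 6874) - 5456)) + 14*174 = (-7105 + (-8094 - 5456)) + 2436 = (-7105 - 13550) + 2436 = -20655 + 2436 = -18219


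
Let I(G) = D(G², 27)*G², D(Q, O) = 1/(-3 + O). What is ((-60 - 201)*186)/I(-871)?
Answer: -1165104/758641 ≈ -1.5358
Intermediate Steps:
I(G) = G²/24 (I(G) = G²/(-3 + 27) = G²/24)
((-60 - 201)*186)/I(-871) = ((-60 - 201)*186)/(((1/24)*(-871)²)) = (-261*186)/(((1/24)*758641)) = -48546/758641/24 = -48546*24/758641 = -1165104/758641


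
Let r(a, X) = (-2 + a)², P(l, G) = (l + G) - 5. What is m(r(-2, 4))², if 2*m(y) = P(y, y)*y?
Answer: 46656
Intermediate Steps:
P(l, G) = -5 + G + l (P(l, G) = (G + l) - 5 = -5 + G + l)
m(y) = y*(-5 + 2*y)/2 (m(y) = ((-5 + y + y)*y)/2 = ((-5 + 2*y)*y)/2 = (y*(-5 + 2*y))/2 = y*(-5 + 2*y)/2)
m(r(-2, 4))² = ((-2 - 2)²*(-5 + 2*(-2 - 2)²)/2)² = ((½)*(-4)²*(-5 + 2*(-4)²))² = ((½)*16*(-5 + 2*16))² = ((½)*16*(-5 + 32))² = ((½)*16*27)² = 216² = 46656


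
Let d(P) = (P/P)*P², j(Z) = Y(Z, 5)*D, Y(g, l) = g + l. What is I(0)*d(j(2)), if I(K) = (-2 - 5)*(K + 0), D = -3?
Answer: 0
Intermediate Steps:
j(Z) = -15 - 3*Z (j(Z) = (Z + 5)*(-3) = (5 + Z)*(-3) = -15 - 3*Z)
d(P) = P² (d(P) = 1*P² = P²)
I(K) = -7*K
I(0)*d(j(2)) = (-7*0)*(-15 - 3*2)² = 0*(-15 - 6)² = 0*(-21)² = 0*441 = 0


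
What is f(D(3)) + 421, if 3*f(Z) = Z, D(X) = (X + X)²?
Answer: 433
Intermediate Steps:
D(X) = 4*X² (D(X) = (2*X)² = 4*X²)
f(Z) = Z/3
f(D(3)) + 421 = (4*3²)/3 + 421 = (4*9)/3 + 421 = (⅓)*36 + 421 = 12 + 421 = 433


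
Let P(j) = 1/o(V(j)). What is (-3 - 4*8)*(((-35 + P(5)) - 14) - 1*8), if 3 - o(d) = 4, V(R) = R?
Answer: 2030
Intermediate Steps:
o(d) = -1 (o(d) = 3 - 1*4 = 3 - 4 = -1)
P(j) = -1 (P(j) = 1/(-1) = -1)
(-3 - 4*8)*(((-35 + P(5)) - 14) - 1*8) = (-3 - 4*8)*(((-35 - 1) - 14) - 1*8) = (-3 - 32)*((-36 - 14) - 8) = -35*(-50 - 8) = -35*(-58) = 2030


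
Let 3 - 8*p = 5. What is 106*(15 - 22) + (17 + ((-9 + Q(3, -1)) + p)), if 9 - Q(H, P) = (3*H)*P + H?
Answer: -2877/4 ≈ -719.25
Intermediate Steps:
p = -1/4 (p = 3/8 - 1/8*5 = 3/8 - 5/8 = -1/4 ≈ -0.25000)
Q(H, P) = 9 - H - 3*H*P (Q(H, P) = 9 - ((3*H)*P + H) = 9 - (3*H*P + H) = 9 - (H + 3*H*P) = 9 + (-H - 3*H*P) = 9 - H - 3*H*P)
106*(15 - 22) + (17 + ((-9 + Q(3, -1)) + p)) = 106*(15 - 22) + (17 + ((-9 + (9 - 1*3 - 3*3*(-1))) - 1/4)) = 106*(-7) + (17 + ((-9 + (9 - 3 + 9)) - 1/4)) = -742 + (17 + ((-9 + 15) - 1/4)) = -742 + (17 + (6 - 1/4)) = -742 + (17 + 23/4) = -742 + 91/4 = -2877/4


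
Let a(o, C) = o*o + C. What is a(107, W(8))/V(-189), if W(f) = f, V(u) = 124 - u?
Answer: 11457/313 ≈ 36.604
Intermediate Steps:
a(o, C) = C + o² (a(o, C) = o² + C = C + o²)
a(107, W(8))/V(-189) = (8 + 107²)/(124 - 1*(-189)) = (8 + 11449)/(124 + 189) = 11457/313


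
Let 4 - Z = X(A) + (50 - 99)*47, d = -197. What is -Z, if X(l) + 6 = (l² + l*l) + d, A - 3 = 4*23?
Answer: 15540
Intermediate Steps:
A = 95 (A = 3 + 4*23 = 3 + 92 = 95)
X(l) = -203 + 2*l² (X(l) = -6 + ((l² + l*l) - 197) = -6 + ((l² + l²) - 197) = -6 + (2*l² - 197) = -6 + (-197 + 2*l²) = -203 + 2*l²)
Z = -15540 (Z = 4 - ((-203 + 2*95²) + (50 - 99)*47) = 4 - ((-203 + 2*9025) - 49*47) = 4 - ((-203 + 18050) - 2303) = 4 - (17847 - 2303) = 4 - 1*15544 = 4 - 15544 = -15540)
-Z = -1*(-15540) = 15540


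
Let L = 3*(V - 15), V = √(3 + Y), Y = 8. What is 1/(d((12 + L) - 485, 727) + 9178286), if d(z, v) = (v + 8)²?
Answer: 1/9718511 ≈ 1.0290e-7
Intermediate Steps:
V = √11 (V = √(3 + 8) = √11 ≈ 3.3166)
L = -45 + 3*√11 (L = 3*(√11 - 15) = 3*(-15 + √11) = -45 + 3*√11 ≈ -35.050)
d(z, v) = (8 + v)²
1/(d((12 + L) - 485, 727) + 9178286) = 1/((8 + 727)² + 9178286) = 1/(735² + 9178286) = 1/(540225 + 9178286) = 1/9718511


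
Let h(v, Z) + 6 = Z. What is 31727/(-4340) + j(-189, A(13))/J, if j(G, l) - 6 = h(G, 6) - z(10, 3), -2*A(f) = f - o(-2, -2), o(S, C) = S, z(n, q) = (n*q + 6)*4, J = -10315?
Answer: -65333017/8953420 ≈ -7.2970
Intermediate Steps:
h(v, Z) = -6 + Z
z(n, q) = 24 + 4*n*q (z(n, q) = (6 + n*q)*4 = 24 + 4*n*q)
A(f) = -1 - f/2 (A(f) = -(f - 1*(-2))/2 = -(f + 2)/2 = -(2 + f)/2 = -1 - f/2)
j(G, l) = -138 (j(G, l) = 6 + ((-6 + 6) - (24 + 4*10*3)) = 6 + (0 - (24 + 120)) = 6 + (0 - 1*144) = 6 + (0 - 144) = 6 - 144 = -138)
31727/(-4340) + j(-189, A(13))/J = 31727/(-4340) - 138/(-10315) = 31727*(-1/4340) - 138*(-1/10315) = -31727/4340 + 138/10315 = -65333017/8953420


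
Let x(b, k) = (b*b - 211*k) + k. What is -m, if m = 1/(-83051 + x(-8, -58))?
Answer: 1/70807 ≈ 1.4123e-5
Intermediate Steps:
x(b, k) = b**2 - 210*k (x(b, k) = (b**2 - 211*k) + k = b**2 - 210*k)
m = -1/70807 (m = 1/(-83051 + ((-8)**2 - 210*(-58))) = 1/(-83051 + (64 + 12180)) = 1/(-83051 + 12244) = 1/(-70807) = -1/70807 ≈ -1.4123e-5)
-m = -1*(-1/70807) = 1/70807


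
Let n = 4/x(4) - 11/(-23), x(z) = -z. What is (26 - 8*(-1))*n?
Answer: -408/23 ≈ -17.739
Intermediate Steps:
n = -12/23 (n = 4/((-1*4)) - 11/(-23) = 4/(-4) - 11*(-1/23) = 4*(-¼) + 11/23 = -1 + 11/23 = -12/23 ≈ -0.52174)
(26 - 8*(-1))*n = (26 - 8*(-1))*(-12/23) = (26 + 8)*(-12/23) = 34*(-12/23) = -408/23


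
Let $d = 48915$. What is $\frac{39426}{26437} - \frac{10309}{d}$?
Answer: $\frac{1655983757}{1293165855} \approx 1.2806$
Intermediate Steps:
$\frac{39426}{26437} - \frac{10309}{d} = \frac{39426}{26437} - \frac{10309}{48915} = \frac{1655983757}{1293165855}$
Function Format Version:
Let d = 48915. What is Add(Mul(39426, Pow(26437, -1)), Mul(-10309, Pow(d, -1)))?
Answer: Rational(1655983757, 1293165855) ≈ 1.2806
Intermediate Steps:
Add(Mul(39426, Pow(26437, -1)), Mul(-10309, Pow(d, -1))) = Add(Mul(39426, Pow(26437, -1)), Mul(-10309, Pow(48915, -1))) = Add(Mul(39426, Rational(1, 26437)), Mul(-10309, Rational(1, 48915))) = Add(Rational(39426, 26437), Rational(-10309, 48915)) = Rational(1655983757, 1293165855)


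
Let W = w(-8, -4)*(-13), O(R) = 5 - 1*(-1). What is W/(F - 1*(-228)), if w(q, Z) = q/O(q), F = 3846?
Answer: 26/6111 ≈ 0.0042546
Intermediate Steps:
O(R) = 6 (O(R) = 5 + 1 = 6)
w(q, Z) = q/6
W = 52/3 (W = ((⅙)*(-8))*(-13) = -4/3*(-13) = 52/3 ≈ 17.333)
W/(F - 1*(-228)) = 52/(3*(3846 - 1*(-228))) = 52/(3*(3846 + 228)) = (52/3)/4074 = (52/3)*(1/4074) = 26/6111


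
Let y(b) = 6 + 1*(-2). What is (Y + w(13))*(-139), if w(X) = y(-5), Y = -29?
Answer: 3475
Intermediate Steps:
y(b) = 4 (y(b) = 6 - 2 = 4)
w(X) = 4
(Y + w(13))*(-139) = (-29 + 4)*(-139) = -25*(-139) = 3475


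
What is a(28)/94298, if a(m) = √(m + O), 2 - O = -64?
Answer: √94/94298 ≈ 0.00010282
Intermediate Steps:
O = 66 (O = 2 - 1*(-64) = 2 + 64 = 66)
a(m) = √(66 + m) (a(m) = √(m + 66) = √(66 + m))
a(28)/94298 = √(66 + 28)/94298 = √94*(1/94298) = √94/94298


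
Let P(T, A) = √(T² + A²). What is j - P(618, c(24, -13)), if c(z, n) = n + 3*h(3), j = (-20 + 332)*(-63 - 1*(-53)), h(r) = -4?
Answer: -3120 - √382549 ≈ -3738.5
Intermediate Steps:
j = -3120 (j = 312*(-63 + 53) = 312*(-10) = -3120)
c(z, n) = -12 + n (c(z, n) = n + 3*(-4) = n - 12 = -12 + n)
P(T, A) = √(A² + T²)
j - P(618, c(24, -13)) = -3120 - √((-12 - 13)² + 618²) = -3120 - √((-25)² + 381924) = -3120 - √(625 + 381924) = -3120 - √382549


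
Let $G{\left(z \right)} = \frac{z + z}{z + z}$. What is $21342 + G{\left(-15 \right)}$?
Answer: $21343$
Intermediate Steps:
$G{\left(z \right)} = 1$ ($G{\left(z \right)} = \frac{2 z}{2 z} = 2 z \frac{1}{2 z} = 1$)
$21342 + G{\left(-15 \right)} = 21342 + 1 = 21343$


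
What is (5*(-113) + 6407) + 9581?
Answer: 15423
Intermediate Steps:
(5*(-113) + 6407) + 9581 = (-565 + 6407) + 9581 = 5842 + 9581 = 15423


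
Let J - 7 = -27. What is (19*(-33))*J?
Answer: 12540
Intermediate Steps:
J = -20 (J = 7 - 27 = -20)
(19*(-33))*J = (19*(-33))*(-20) = -627*(-20) = 12540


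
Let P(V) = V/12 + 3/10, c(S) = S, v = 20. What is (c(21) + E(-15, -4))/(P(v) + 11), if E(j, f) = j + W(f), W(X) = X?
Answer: 60/389 ≈ 0.15424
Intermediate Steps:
E(j, f) = f + j (E(j, f) = j + f = f + j)
P(V) = 3/10 + V/12 (P(V) = V*(1/12) + 3*(1/10) = V/12 + 3/10 = 3/10 + V/12)
(c(21) + E(-15, -4))/(P(v) + 11) = (21 + (-4 - 15))/((3/10 + (1/12)*20) + 11) = (21 - 19)/((3/10 + 5/3) + 11) = 2/(59/30 + 11) = 2/(389/30) = 2*(30/389) = 60/389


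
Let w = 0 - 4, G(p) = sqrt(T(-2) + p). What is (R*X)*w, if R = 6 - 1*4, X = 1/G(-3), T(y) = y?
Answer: 8*I*sqrt(5)/5 ≈ 3.5777*I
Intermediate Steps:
G(p) = sqrt(-2 + p)
X = -I*sqrt(5)/5 (X = 1/(sqrt(-2 - 3)) = 1/(sqrt(-5)) = 1/(I*sqrt(5)) = -I*sqrt(5)/5 ≈ -0.44721*I)
R = 2 (R = 6 - 4 = 2)
w = -4
(R*X)*w = (2*(-I*sqrt(5)/5))*(-4) = -2*I*sqrt(5)/5*(-4) = 8*I*sqrt(5)/5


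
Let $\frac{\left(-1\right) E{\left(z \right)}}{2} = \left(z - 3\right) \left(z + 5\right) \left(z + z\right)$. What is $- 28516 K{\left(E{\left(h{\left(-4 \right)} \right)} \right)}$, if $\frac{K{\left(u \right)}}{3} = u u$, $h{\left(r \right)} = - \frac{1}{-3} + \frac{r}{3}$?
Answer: $-350404608$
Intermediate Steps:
$h{\left(r \right)} = \frac{1}{3} + \frac{r}{3}$ ($h{\left(r \right)} = \left(-1\right) \left(- \frac{1}{3}\right) + r \frac{1}{3} = \frac{1}{3} + \frac{r}{3}$)
$E{\left(z \right)} = - 4 z \left(-3 + z\right) \left(5 + z\right)$ ($E{\left(z \right)} = - 2 \left(z - 3\right) \left(z + 5\right) \left(z + z\right) = - 2 \left(-3 + z\right) \left(5 + z\right) 2 z = - 2 \left(-3 + z\right) 2 z \left(5 + z\right) = - 2 \cdot 2 z \left(-3 + z\right) \left(5 + z\right) = - 4 z \left(-3 + z\right) \left(5 + z\right)$)
$K{\left(u \right)} = 3 u^{2}$ ($K{\left(u \right)} = 3 u u = 3 u^{2}$)
$- 28516 K{\left(E{\left(h{\left(-4 \right)} \right)} \right)} = - 28516 \cdot 3 \left(4 \left(\frac{1}{3} + \frac{1}{3} \left(-4\right)\right) \left(15 - \left(\frac{1}{3} + \frac{1}{3} \left(-4\right)\right)^{2} - 2 \left(\frac{1}{3} + \frac{1}{3} \left(-4\right)\right)\right)\right)^{2} = - 28516 \cdot 3 \left(4 \left(\frac{1}{3} - \frac{4}{3}\right) \left(15 - \left(\frac{1}{3} - \frac{4}{3}\right)^{2} - 2 \left(\frac{1}{3} - \frac{4}{3}\right)\right)\right)^{2} = - 28516 \cdot 3 \left(4 \left(-1\right) \left(15 - \left(-1\right)^{2} - -2\right)\right)^{2} = - 28516 \cdot 3 \left(4 \left(-1\right) \left(15 - 1 + 2\right)\right)^{2} = - 28516 \cdot 3 \left(4 \left(-1\right) 16\right)^{2} = - 28516 \cdot 3 \left(-64\right)^{2} = - 28516 \cdot 3 \cdot 4096 = \left(-28516\right) 12288 = -350404608$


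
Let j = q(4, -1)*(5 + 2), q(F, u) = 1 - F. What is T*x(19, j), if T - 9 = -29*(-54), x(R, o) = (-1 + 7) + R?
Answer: 39375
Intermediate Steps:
j = -21 (j = (1 - 1*4)*(5 + 2) = (1 - 4)*7 = -3*7 = -21)
x(R, o) = 6 + R
T = 1575 (T = 9 - 29*(-54) = 9 + 1566 = 1575)
T*x(19, j) = 1575*(6 + 19) = 1575*25 = 39375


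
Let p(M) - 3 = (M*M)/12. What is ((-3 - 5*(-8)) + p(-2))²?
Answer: 14641/9 ≈ 1626.8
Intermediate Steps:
p(M) = 3 + M²/12 (p(M) = 3 + (M*M)/12 = 3 + M²*(1/12) = 3 + M²/12)
((-3 - 5*(-8)) + p(-2))² = ((-3 - 5*(-8)) + (3 + (1/12)*(-2)²))² = ((-3 + 40) + (3 + (1/12)*4))² = (37 + (3 + ⅓))² = (37 + 10/3)² = (121/3)² = 14641/9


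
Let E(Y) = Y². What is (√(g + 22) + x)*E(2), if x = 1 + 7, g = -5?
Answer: 32 + 4*√17 ≈ 48.492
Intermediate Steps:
x = 8
(√(g + 22) + x)*E(2) = (√(-5 + 22) + 8)*2² = (√17 + 8)*4 = (8 + √17)*4 = 32 + 4*√17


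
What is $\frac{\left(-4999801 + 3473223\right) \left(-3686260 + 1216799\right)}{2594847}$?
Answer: $\frac{3769824834458}{2594847} \approx 1.4528 \cdot 10^{6}$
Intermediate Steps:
$\frac{\left(-4999801 + 3473223\right) \left(-3686260 + 1216799\right)}{2594847} = \left(-1526578\right) \left(-2469461\right) \frac{1}{2594847} = 3769824834458 \cdot \frac{1}{2594847} = \frac{3769824834458}{2594847}$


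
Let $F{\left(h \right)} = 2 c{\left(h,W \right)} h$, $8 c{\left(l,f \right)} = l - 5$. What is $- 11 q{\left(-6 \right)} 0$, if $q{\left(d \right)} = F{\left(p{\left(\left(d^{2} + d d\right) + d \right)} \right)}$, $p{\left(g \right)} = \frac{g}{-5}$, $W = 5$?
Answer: $0$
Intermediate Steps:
$c{\left(l,f \right)} = - \frac{5}{8} + \frac{l}{8}$ ($c{\left(l,f \right)} = \frac{l - 5}{8} = \frac{-5 + l}{8} = - \frac{5}{8} + \frac{l}{8}$)
$p{\left(g \right)} = - \frac{g}{5}$ ($p{\left(g \right)} = g \left(- \frac{1}{5}\right) = - \frac{g}{5}$)
$F{\left(h \right)} = h \left(- \frac{5}{4} + \frac{h}{4}\right)$ ($F{\left(h \right)} = 2 \left(- \frac{5}{8} + \frac{h}{8}\right) h = \left(- \frac{5}{4} + \frac{h}{4}\right) h = h \left(- \frac{5}{4} + \frac{h}{4}\right)$)
$q{\left(d \right)} = \frac{\left(- \frac{2 d^{2}}{5} - \frac{d}{5}\right) \left(-5 - \frac{2 d^{2}}{5} - \frac{d}{5}\right)}{4}$ ($q{\left(d \right)} = \frac{- \frac{\left(d^{2} + d d\right) + d}{5} \left(-5 - \frac{\left(d^{2} + d d\right) + d}{5}\right)}{4} = \frac{- \frac{\left(d^{2} + d^{2}\right) + d}{5} \left(-5 - \frac{\left(d^{2} + d^{2}\right) + d}{5}\right)}{4} = \frac{- \frac{2 d^{2} + d}{5} \left(-5 - \frac{2 d^{2} + d}{5}\right)}{4} = \frac{- \frac{d + 2 d^{2}}{5} \left(-5 - \frac{d + 2 d^{2}}{5}\right)}{4} = \frac{\left(- \frac{2 d^{2}}{5} - \frac{d}{5}\right) \left(-5 - \left(\frac{d}{5} + \frac{2 d^{2}}{5}\right)\right)}{4} = \frac{\left(- \frac{2 d^{2}}{5} - \frac{d}{5}\right) \left(-5 - \frac{2 d^{2}}{5} - \frac{d}{5}\right)}{4}$)
$- 11 q{\left(-6 \right)} 0 = - 11 \cdot \frac{1}{100} \left(-6\right) \left(25 + 4 \left(-6\right)^{2} + 4 \left(-6\right)^{3} + 51 \left(-6\right)\right) 0 = - 11 \cdot \frac{1}{100} \left(-6\right) \left(25 + 4 \cdot 36 + 4 \left(-216\right) - 306\right) 0 = - 11 \cdot \frac{1}{100} \left(-6\right) \left(25 + 144 - 864 - 306\right) 0 = - 11 \cdot \frac{1}{100} \left(-6\right) \left(-1001\right) 0 = \left(-11\right) \frac{3003}{50} \cdot 0 = \left(- \frac{33033}{50}\right) 0 = 0$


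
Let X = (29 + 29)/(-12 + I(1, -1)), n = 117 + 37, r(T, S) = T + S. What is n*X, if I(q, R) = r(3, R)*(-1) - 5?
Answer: -8932/19 ≈ -470.11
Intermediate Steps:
r(T, S) = S + T
I(q, R) = -8 - R (I(q, R) = (R + 3)*(-1) - 5 = (3 + R)*(-1) - 5 = (-3 - R) - 5 = -8 - R)
n = 154
X = -58/19 (X = (29 + 29)/(-12 + (-8 - 1*(-1))) = 58/(-12 + (-8 + 1)) = 58/(-12 - 7) = 58/(-19) = 58*(-1/19) = -58/19 ≈ -3.0526)
n*X = 154*(-58/19) = -8932/19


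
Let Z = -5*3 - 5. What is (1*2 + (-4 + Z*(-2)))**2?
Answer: 1444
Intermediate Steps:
Z = -20 (Z = -15 - 5 = -20)
(1*2 + (-4 + Z*(-2)))**2 = (1*2 + (-4 - 20*(-2)))**2 = (2 + (-4 + 40))**2 = (2 + 36)**2 = 38**2 = 1444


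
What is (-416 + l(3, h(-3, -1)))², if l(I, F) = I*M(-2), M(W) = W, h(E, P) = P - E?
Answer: 178084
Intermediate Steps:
l(I, F) = -2*I (l(I, F) = I*(-2) = -2*I)
(-416 + l(3, h(-3, -1)))² = (-416 - 2*3)² = (-416 - 6)² = (-422)² = 178084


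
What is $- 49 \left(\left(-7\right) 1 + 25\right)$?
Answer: $-882$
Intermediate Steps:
$- 49 \left(\left(-7\right) 1 + 25\right) = - 49 \left(-7 + 25\right) = \left(-49\right) 18 = -882$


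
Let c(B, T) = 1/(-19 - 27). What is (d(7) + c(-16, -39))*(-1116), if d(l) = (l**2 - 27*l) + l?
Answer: 3414402/23 ≈ 1.4845e+5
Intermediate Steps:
d(l) = l**2 - 26*l
c(B, T) = -1/46 (c(B, T) = 1/(-46) = -1/46)
(d(7) + c(-16, -39))*(-1116) = (7*(-26 + 7) - 1/46)*(-1116) = (7*(-19) - 1/46)*(-1116) = (-133 - 1/46)*(-1116) = -6119/46*(-1116) = 3414402/23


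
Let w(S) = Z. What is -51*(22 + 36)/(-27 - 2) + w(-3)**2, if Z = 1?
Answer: 103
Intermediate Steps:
w(S) = 1
-51*(22 + 36)/(-27 - 2) + w(-3)**2 = -51*(22 + 36)/(-27 - 2) + 1**2 = -2958/(-29) + 1 = -2958*(-1)/29 + 1 = -51*(-2) + 1 = 102 + 1 = 103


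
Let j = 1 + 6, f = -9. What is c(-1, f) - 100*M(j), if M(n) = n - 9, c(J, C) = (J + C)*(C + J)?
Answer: 300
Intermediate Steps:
c(J, C) = (C + J)**2 (c(J, C) = (C + J)*(C + J) = (C + J)**2)
j = 7
M(n) = -9 + n
c(-1, f) - 100*M(j) = (-9 - 1)**2 - 100*(-9 + 7) = (-10)**2 - 100*(-2) = 100 + 200 = 300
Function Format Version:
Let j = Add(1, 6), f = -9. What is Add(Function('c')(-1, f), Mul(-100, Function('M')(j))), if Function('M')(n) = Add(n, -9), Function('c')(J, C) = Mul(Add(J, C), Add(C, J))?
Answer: 300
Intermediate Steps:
Function('c')(J, C) = Pow(Add(C, J), 2) (Function('c')(J, C) = Mul(Add(C, J), Add(C, J)) = Pow(Add(C, J), 2))
j = 7
Function('M')(n) = Add(-9, n)
Add(Function('c')(-1, f), Mul(-100, Function('M')(j))) = Add(Pow(Add(-9, -1), 2), Mul(-100, Add(-9, 7))) = Add(Pow(-10, 2), Mul(-100, -2)) = Add(100, 200) = 300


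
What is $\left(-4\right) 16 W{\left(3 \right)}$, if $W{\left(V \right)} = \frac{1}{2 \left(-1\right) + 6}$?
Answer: $-16$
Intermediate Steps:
$W{\left(V \right)} = \frac{1}{4}$ ($W{\left(V \right)} = \frac{1}{-2 + 6} = \frac{1}{4}$)
$\left(-4\right) 16 W{\left(3 \right)} = \left(-4\right) 16 \cdot \frac{1}{4} = \left(-64\right) \frac{1}{4} = -16$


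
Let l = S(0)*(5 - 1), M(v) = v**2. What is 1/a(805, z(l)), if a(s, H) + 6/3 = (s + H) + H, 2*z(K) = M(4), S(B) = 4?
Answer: 1/819 ≈ 0.0012210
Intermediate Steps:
l = 16 (l = 4*(5 - 1) = 4*4 = 16)
z(K) = 8 (z(K) = (1/2)*4**2 = (1/2)*16 = 8)
a(s, H) = -2 + s + 2*H (a(s, H) = -2 + ((s + H) + H) = -2 + ((H + s) + H) = -2 + (s + 2*H) = -2 + s + 2*H)
1/a(805, z(l)) = 1/(-2 + 805 + 2*8) = 1/(-2 + 805 + 16) = 1/819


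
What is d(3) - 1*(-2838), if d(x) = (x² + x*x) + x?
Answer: 2859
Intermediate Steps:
d(x) = x + 2*x² (d(x) = (x² + x²) + x = 2*x² + x = x + 2*x²)
d(3) - 1*(-2838) = 3*(1 + 2*3) - 1*(-2838) = 3*(1 + 6) + 2838 = 3*7 + 2838 = 21 + 2838 = 2859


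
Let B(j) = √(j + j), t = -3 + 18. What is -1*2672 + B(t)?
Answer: -2672 + √30 ≈ -2666.5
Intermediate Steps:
t = 15
B(j) = √2*√j (B(j) = √(2*j) = √2*√j)
-1*2672 + B(t) = -1*2672 + √2*√15 = -2672 + √30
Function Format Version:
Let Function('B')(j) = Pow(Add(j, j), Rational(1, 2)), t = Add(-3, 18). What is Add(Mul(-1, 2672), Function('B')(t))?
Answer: Add(-2672, Pow(30, Rational(1, 2))) ≈ -2666.5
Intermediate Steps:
t = 15
Function('B')(j) = Mul(Pow(2, Rational(1, 2)), Pow(j, Rational(1, 2))) (Function('B')(j) = Pow(Mul(2, j), Rational(1, 2)) = Mul(Pow(2, Rational(1, 2)), Pow(j, Rational(1, 2))))
Add(Mul(-1, 2672), Function('B')(t)) = Add(Mul(-1, 2672), Mul(Pow(2, Rational(1, 2)), Pow(15, Rational(1, 2)))) = Add(-2672, Pow(30, Rational(1, 2)))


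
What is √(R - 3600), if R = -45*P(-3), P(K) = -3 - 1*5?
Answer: 18*I*√10 ≈ 56.921*I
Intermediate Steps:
P(K) = -8 (P(K) = -3 - 5 = -8)
R = 360 (R = -45*(-8) = 360)
√(R - 3600) = √(360 - 3600) = √(-3240) = 18*I*√10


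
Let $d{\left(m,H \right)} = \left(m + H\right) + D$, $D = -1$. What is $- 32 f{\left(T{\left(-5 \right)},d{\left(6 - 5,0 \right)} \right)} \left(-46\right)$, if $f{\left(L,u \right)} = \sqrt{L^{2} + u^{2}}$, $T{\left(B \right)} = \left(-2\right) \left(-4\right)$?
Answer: $11776$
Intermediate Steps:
$T{\left(B \right)} = 8$
$d{\left(m,H \right)} = -1 + H + m$ ($d{\left(m,H \right)} = \left(m + H\right) - 1 = \left(H + m\right) - 1 = -1 + H + m$)
$- 32 f{\left(T{\left(-5 \right)},d{\left(6 - 5,0 \right)} \right)} \left(-46\right) = - 32 \sqrt{8^{2} + \left(-1 + 0 + \left(6 - 5\right)\right)^{2}} \left(-46\right) = - 32 \sqrt{64 + \left(-1 + 0 + \left(6 - 5\right)\right)^{2}} \left(-46\right) = - 32 \sqrt{64 + \left(-1 + 0 + 1\right)^{2}} \left(-46\right) = - 32 \sqrt{64 + 0^{2}} \left(-46\right) = - 32 \sqrt{64 + 0} \left(-46\right) = - 32 \sqrt{64} \left(-46\right) = \left(-32\right) 8 \left(-46\right) = \left(-256\right) \left(-46\right) = 11776$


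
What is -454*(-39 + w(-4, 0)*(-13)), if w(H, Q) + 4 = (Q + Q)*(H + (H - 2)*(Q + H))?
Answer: -5902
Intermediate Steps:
w(H, Q) = -4 + 2*Q*(H + (-2 + H)*(H + Q)) (w(H, Q) = -4 + (Q + Q)*(H + (H - 2)*(Q + H)) = -4 + (2*Q)*(H + (-2 + H)*(H + Q)) = -4 + 2*Q*(H + (-2 + H)*(H + Q)))
-454*(-39 + w(-4, 0)*(-13)) = -454*(-39 + (-4 - 4*0**2 - 2*(-4)*0 + 2*(-4)*0**2 + 2*0*(-4)**2)*(-13)) = -454*(-39 + (-4 - 4*0 + 0 + 2*(-4)*0 + 2*0*16)*(-13)) = -454*(-39 + (-4 + 0 + 0 + 0 + 0)*(-13)) = -454*(-39 - 4*(-13)) = -454*(-39 + 52) = -454*13 = -5902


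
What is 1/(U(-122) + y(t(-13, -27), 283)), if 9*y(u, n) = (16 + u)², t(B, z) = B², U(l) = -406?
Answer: 9/30571 ≈ 0.00029440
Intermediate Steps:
y(u, n) = (16 + u)²/9
1/(U(-122) + y(t(-13, -27), 283)) = 1/(-406 + (16 + (-13)²)²/9) = 1/(-406 + (16 + 169)²/9) = 1/(-406 + (⅑)*185²) = 1/(-406 + (⅑)*34225) = 1/(-406 + 34225/9) = 1/(30571/9) = 9/30571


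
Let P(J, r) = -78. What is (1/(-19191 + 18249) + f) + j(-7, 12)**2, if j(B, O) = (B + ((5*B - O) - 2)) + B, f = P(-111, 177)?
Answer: 3665321/942 ≈ 3891.0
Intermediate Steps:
f = -78
j(B, O) = -2 - O + 7*B (j(B, O) = (B + ((-O + 5*B) - 2)) + B = (B + (-2 - O + 5*B)) + B = (-2 - O + 6*B) + B = -2 - O + 7*B)
(1/(-19191 + 18249) + f) + j(-7, 12)**2 = (1/(-19191 + 18249) - 78) + (-2 - 1*12 + 7*(-7))**2 = (1/(-942) - 78) + (-2 - 12 - 49)**2 = (-1/942 - 78) + (-63)**2 = -73477/942 + 3969 = 3665321/942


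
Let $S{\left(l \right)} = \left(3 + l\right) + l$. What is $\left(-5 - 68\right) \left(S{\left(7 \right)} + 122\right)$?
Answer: $-10147$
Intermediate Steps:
$S{\left(l \right)} = 3 + 2 l$
$\left(-5 - 68\right) \left(S{\left(7 \right)} + 122\right) = \left(-5 - 68\right) \left(\left(3 + 2 \cdot 7\right) + 122\right) = \left(-5 - 68\right) \left(\left(3 + 14\right) + 122\right) = - 73 \left(17 + 122\right) = \left(-73\right) 139 = -10147$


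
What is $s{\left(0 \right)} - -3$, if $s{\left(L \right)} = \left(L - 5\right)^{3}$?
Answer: $-122$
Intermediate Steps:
$s{\left(L \right)} = \left(-5 + L\right)^{3}$
$s{\left(0 \right)} - -3 = \left(-5 + 0\right)^{3} - -3 = \left(-5\right)^{3} + 3 = -125 + 3 = -122$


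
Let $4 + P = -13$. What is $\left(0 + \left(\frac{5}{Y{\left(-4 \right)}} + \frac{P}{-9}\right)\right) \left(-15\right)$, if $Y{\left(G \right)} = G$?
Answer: $- \frac{115}{12} \approx -9.5833$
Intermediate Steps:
$P = -17$ ($P = -4 - 13 = -17$)
$\left(0 + \left(\frac{5}{Y{\left(-4 \right)}} + \frac{P}{-9}\right)\right) \left(-15\right) = \left(0 + \left(\frac{5}{-4} - \frac{17}{-9}\right)\right) \left(-15\right) = \left(0 + \left(5 \left(- \frac{1}{4}\right) - - \frac{17}{9}\right)\right) \left(-15\right) = \left(0 + \left(- \frac{5}{4} + \frac{17}{9}\right)\right) \left(-15\right) = \left(0 + \frac{23}{36}\right) \left(-15\right) = \frac{23}{36} \left(-15\right) = - \frac{115}{12}$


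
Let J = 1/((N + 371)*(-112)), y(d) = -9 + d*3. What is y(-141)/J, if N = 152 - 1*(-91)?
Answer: 29707776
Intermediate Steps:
y(d) = -9 + 3*d
N = 243 (N = 152 + 91 = 243)
J = -1/68768 (J = 1/((243 + 371)*(-112)) = 1/(614*(-112)) = 1/(-68768) = -1/68768 ≈ -1.4542e-5)
y(-141)/J = (-9 + 3*(-141))/(-1/68768) = (-9 - 423)*(-68768) = -432*(-68768) = 29707776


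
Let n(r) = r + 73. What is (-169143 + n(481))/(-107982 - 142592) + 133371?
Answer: 33419473543/250574 ≈ 1.3337e+5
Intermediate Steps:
n(r) = 73 + r
(-169143 + n(481))/(-107982 - 142592) + 133371 = (-169143 + (73 + 481))/(-107982 - 142592) + 133371 = (-169143 + 554)/(-250574) + 133371 = -168589*(-1/250574) + 133371 = 168589/250574 + 133371 = 33419473543/250574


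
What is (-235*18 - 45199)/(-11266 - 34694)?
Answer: 49429/45960 ≈ 1.0755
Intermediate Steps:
(-235*18 - 45199)/(-11266 - 34694) = (-4230 - 45199)/(-45960) = -49429*(-1/45960) = 49429/45960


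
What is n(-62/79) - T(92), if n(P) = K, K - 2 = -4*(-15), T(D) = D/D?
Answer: 61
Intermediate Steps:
T(D) = 1
K = 62 (K = 2 - 4*(-15) = 2 + 60 = 62)
n(P) = 62
n(-62/79) - T(92) = 62 - 1*1 = 62 - 1 = 61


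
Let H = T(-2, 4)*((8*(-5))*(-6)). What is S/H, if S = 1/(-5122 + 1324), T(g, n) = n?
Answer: -1/3646080 ≈ -2.7427e-7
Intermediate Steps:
S = -1/3798 (S = 1/(-3798) = -1/3798 ≈ -0.00026330)
H = 960 (H = 4*((8*(-5))*(-6)) = 4*(-40*(-6)) = 4*240 = 960)
S/H = -1/3798/960 = -1/3798*1/960 = -1/3646080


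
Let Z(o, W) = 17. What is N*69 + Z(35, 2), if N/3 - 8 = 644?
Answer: 134981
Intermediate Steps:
N = 1956 (N = 24 + 3*644 = 24 + 1932 = 1956)
N*69 + Z(35, 2) = 1956*69 + 17 = 134964 + 17 = 134981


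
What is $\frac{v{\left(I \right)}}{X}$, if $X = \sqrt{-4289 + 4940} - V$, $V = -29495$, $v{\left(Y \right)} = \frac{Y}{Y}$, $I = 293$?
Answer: $\frac{29495}{869954374} - \frac{\sqrt{651}}{869954374} \approx 3.3875 \cdot 10^{-5}$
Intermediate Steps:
$v{\left(Y \right)} = 1$
$X = 29495 + \sqrt{651}$ ($X = \sqrt{-4289 + 4940} - -29495 = \sqrt{651} + 29495 = 29495 + \sqrt{651} \approx 29521.0$)
$\frac{v{\left(I \right)}}{X} = 1 \frac{1}{29495 + \sqrt{651}} = \frac{1}{29495 + \sqrt{651}}$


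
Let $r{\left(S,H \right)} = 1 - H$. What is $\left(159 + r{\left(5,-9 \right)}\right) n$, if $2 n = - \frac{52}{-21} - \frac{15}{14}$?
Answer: $\frac{9971}{84} \approx 118.7$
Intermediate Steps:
$n = \frac{59}{84}$ ($n = \frac{- \frac{52}{-21} - \frac{15}{14}}{2} = \frac{\left(-52\right) \left(- \frac{1}{21}\right) - \frac{15}{14}}{2} = \frac{\frac{52}{21} - \frac{15}{14}}{2} = \frac{1}{2} \cdot \frac{59}{42} = \frac{59}{84} \approx 0.70238$)
$\left(159 + r{\left(5,-9 \right)}\right) n = \left(159 + \left(1 - -9\right)\right) \frac{59}{84} = \left(159 + \left(1 + 9\right)\right) \frac{59}{84} = \left(159 + 10\right) \frac{59}{84} = 169 \cdot \frac{59}{84} = \frac{9971}{84}$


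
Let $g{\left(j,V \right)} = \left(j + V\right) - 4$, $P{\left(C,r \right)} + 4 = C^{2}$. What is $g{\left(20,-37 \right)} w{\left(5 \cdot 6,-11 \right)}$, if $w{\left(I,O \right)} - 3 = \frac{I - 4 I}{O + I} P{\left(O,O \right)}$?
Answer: $\frac{219933}{19} \approx 11575.0$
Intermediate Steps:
$P{\left(C,r \right)} = -4 + C^{2}$
$w{\left(I,O \right)} = 3 - \frac{3 I \left(-4 + O^{2}\right)}{I + O}$ ($w{\left(I,O \right)} = 3 + \frac{I - 4 I}{O + I} \left(-4 + O^{2}\right) = 3 + \frac{\left(-3\right) I}{I + O} \left(-4 + O^{2}\right) = 3 + - \frac{3 I}{I + O} \left(-4 + O^{2}\right) = 3 - \frac{3 I \left(-4 + O^{2}\right)}{I + O}$)
$g{\left(j,V \right)} = -4 + V + j$ ($g{\left(j,V \right)} = \left(V + j\right) - 4 = -4 + V + j$)
$g{\left(20,-37 \right)} w{\left(5 \cdot 6,-11 \right)} = \left(-4 - 37 + 20\right) \frac{3 \left(-11 + 5 \cdot 5 \cdot 6 - 5 \cdot 6 \left(-11\right)^{2}\right)}{5 \cdot 6 - 11} = - 21 \frac{3 \left(-11 + 5 \cdot 30 - 30 \cdot 121\right)}{30 - 11} = - 21 \frac{3 \left(-11 + 150 - 3630\right)}{19} = - 21 \cdot 3 \cdot \frac{1}{19} \left(-3491\right) = \left(-21\right) \left(- \frac{10473}{19}\right) = \frac{219933}{19}$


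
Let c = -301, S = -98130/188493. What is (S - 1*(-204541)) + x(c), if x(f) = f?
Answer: 12832570730/62831 ≈ 2.0424e+5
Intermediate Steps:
S = -32710/62831 (S = -98130*1/188493 = -32710/62831 ≈ -0.52060)
(S - 1*(-204541)) + x(c) = (-32710/62831 - 1*(-204541)) - 301 = (-32710/62831 + 204541) - 301 = 12851482861/62831 - 301 = 12832570730/62831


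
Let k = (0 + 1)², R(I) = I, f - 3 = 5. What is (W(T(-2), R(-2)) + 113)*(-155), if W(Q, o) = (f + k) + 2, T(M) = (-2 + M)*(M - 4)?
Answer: -19220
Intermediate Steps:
f = 8 (f = 3 + 5 = 8)
T(M) = (-4 + M)*(-2 + M) (T(M) = (-2 + M)*(-4 + M) = (-4 + M)*(-2 + M))
k = 1 (k = 1² = 1)
W(Q, o) = 11 (W(Q, o) = (8 + 1) + 2 = 9 + 2 = 11)
(W(T(-2), R(-2)) + 113)*(-155) = (11 + 113)*(-155) = 124*(-155) = -19220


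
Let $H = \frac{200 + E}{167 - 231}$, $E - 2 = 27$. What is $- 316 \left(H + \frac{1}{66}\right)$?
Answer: $\frac{594475}{528} \approx 1125.9$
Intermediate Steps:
$E = 29$ ($E = 2 + 27 = 29$)
$H = - \frac{229}{64}$ ($H = \frac{200 + 29}{167 - 231} = \frac{229}{-64} = 229 \left(- \frac{1}{64}\right) = - \frac{229}{64} \approx -3.5781$)
$- 316 \left(H + \frac{1}{66}\right) = - 316 \left(- \frac{229}{64} + \frac{1}{66}\right) = \left(-316\right) \left(- \frac{7525}{2112}\right) = \frac{594475}{528}$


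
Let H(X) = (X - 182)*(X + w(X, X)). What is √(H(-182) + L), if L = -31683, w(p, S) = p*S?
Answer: I*√12022571 ≈ 3467.4*I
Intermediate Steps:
w(p, S) = S*p
H(X) = (-182 + X)*(X + X²) (H(X) = (X - 182)*(X + X*X) = (-182 + X)*(X + X²))
√(H(-182) + L) = √(-182*(-182 + (-182)² - 181*(-182)) - 31683) = √(-182*(-182 + 33124 + 32942) - 31683) = √(-182*65884 - 31683) = √(-11990888 - 31683) = √(-12022571) = I*√12022571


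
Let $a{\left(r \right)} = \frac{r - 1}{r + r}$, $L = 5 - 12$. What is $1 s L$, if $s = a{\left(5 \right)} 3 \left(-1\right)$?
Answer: $\frac{42}{5} \approx 8.4$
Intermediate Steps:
$L = -7$
$a{\left(r \right)} = \frac{-1 + r}{2 r}$
$s = - \frac{6}{5}$ ($s = \frac{-1 + 5}{2 \cdot 5} \cdot 3 \left(-1\right) = \frac{1}{2} \cdot \frac{1}{5} \cdot 4 \cdot 3 \left(-1\right) = \frac{2}{5} \cdot 3 \left(-1\right) = \frac{6}{5} \left(-1\right) = - \frac{6}{5} \approx -1.2$)
$1 s L = 1 \left(- \frac{6}{5}\right) \left(-7\right) = \left(- \frac{6}{5}\right) \left(-7\right) = \frac{42}{5}$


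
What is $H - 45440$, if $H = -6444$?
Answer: $-51884$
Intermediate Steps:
$H - 45440 = -6444 - 45440 = -51884$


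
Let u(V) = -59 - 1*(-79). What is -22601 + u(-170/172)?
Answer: -22581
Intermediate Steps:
u(V) = 20 (u(V) = -59 + 79 = 20)
-22601 + u(-170/172) = -22601 + 20 = -22581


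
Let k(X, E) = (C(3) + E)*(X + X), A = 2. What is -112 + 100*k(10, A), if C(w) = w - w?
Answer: 3888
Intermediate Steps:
C(w) = 0
k(X, E) = 2*E*X (k(X, E) = (0 + E)*(X + X) = E*(2*X) = 2*E*X)
-112 + 100*k(10, A) = -112 + 100*(2*2*10) = -112 + 100*40 = -112 + 4000 = 3888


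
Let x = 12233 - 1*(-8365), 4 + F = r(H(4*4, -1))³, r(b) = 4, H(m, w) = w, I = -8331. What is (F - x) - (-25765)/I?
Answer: -171127843/8331 ≈ -20541.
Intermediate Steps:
F = 60 (F = -4 + 4³ = -4 + 64 = 60)
x = 20598 (x = 12233 + 8365 = 20598)
(F - x) - (-25765)/I = (60 - 1*20598) - (-25765)/(-8331) = (60 - 20598) - (-25765)*(-1)/8331 = -20538 - 1*25765/8331 = -20538 - 25765/8331 = -171127843/8331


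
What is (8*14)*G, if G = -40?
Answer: -4480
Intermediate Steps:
(8*14)*G = (8*14)*(-40) = 112*(-40) = -4480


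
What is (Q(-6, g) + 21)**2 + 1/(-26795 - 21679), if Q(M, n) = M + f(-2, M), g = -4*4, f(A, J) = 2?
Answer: 14008985/48474 ≈ 289.00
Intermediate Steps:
g = -16
Q(M, n) = 2 + M (Q(M, n) = M + 2 = 2 + M)
(Q(-6, g) + 21)**2 + 1/(-26795 - 21679) = ((2 - 6) + 21)**2 + 1/(-26795 - 21679) = (-4 + 21)**2 + 1/(-48474) = 17**2 - 1/48474 = 289 - 1/48474 = 14008985/48474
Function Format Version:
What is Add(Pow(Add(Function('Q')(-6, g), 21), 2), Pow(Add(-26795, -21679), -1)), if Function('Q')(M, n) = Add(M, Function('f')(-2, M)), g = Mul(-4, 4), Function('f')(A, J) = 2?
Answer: Rational(14008985, 48474) ≈ 289.00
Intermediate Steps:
g = -16
Function('Q')(M, n) = Add(2, M) (Function('Q')(M, n) = Add(M, 2) = Add(2, M))
Add(Pow(Add(Function('Q')(-6, g), 21), 2), Pow(Add(-26795, -21679), -1)) = Add(Pow(Add(Add(2, -6), 21), 2), Pow(Add(-26795, -21679), -1)) = Add(Pow(Add(-4, 21), 2), Pow(-48474, -1)) = Add(Pow(17, 2), Rational(-1, 48474)) = Add(289, Rational(-1, 48474)) = Rational(14008985, 48474)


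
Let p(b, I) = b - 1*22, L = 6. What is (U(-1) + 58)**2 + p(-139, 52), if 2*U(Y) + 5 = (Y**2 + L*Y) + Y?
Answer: 10381/4 ≈ 2595.3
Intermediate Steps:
U(Y) = -5/2 + Y**2/2 + 7*Y/2 (U(Y) = -5/2 + ((Y**2 + 6*Y) + Y)/2 = -5/2 + (Y**2 + 7*Y)/2 = -5/2 + (Y**2/2 + 7*Y/2) = -5/2 + Y**2/2 + 7*Y/2)
p(b, I) = -22 + b (p(b, I) = b - 22 = -22 + b)
(U(-1) + 58)**2 + p(-139, 52) = ((-5/2 + (1/2)*(-1)**2 + (7/2)*(-1)) + 58)**2 + (-22 - 139) = ((-5/2 + (1/2)*1 - 7/2) + 58)**2 - 161 = ((-5/2 + 1/2 - 7/2) + 58)**2 - 161 = (-11/2 + 58)**2 - 161 = (105/2)**2 - 161 = 11025/4 - 161 = 10381/4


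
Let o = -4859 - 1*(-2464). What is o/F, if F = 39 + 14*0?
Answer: -2395/39 ≈ -61.410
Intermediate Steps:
o = -2395 (o = -4859 + 2464 = -2395)
F = 39 (F = 39 + 0 = 39)
o/F = -2395/39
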